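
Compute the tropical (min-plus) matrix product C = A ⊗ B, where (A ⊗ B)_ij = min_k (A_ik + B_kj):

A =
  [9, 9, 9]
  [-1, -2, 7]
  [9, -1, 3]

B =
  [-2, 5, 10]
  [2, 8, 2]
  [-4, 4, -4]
A ⊗ B =
  [5, 13, 5]
  [-3, 4, 0]
  [-1, 7, -1]

Apply the min-plus product entry-by-entry:
  C[0][0] = min over k of (A[0][0] + B[0][0] = 9 + -2 = 7, A[0][1] + B[1][0] = 9 + 2 = 11, A[0][2] + B[2][0] = 9 + -4 = 5) = 5 (attained at k = 2)
  C[0][1] = min over k of (A[0][0] + B[0][1] = 9 + 5 = 14, A[0][1] + B[1][1] = 9 + 8 = 17, A[0][2] + B[2][1] = 9 + 4 = 13) = 13 (attained at k = 2)
  C[0][2] = min over k of (A[0][0] + B[0][2] = 9 + 10 = 19, A[0][1] + B[1][2] = 9 + 2 = 11, A[0][2] + B[2][2] = 9 + -4 = 5) = 5 (attained at k = 2)
  C[1][0] = min over k of (A[1][0] + B[0][0] = -1 + -2 = -3, A[1][1] + B[1][0] = -2 + 2 = 0, A[1][2] + B[2][0] = 7 + -4 = 3) = -3 (attained at k = 0)
  C[1][1] = min over k of (A[1][0] + B[0][1] = -1 + 5 = 4, A[1][1] + B[1][1] = -2 + 8 = 6, A[1][2] + B[2][1] = 7 + 4 = 11) = 4 (attained at k = 0)
  C[1][2] = min over k of (A[1][0] + B[0][2] = -1 + 10 = 9, A[1][1] + B[1][2] = -2 + 2 = 0, A[1][2] + B[2][2] = 7 + -4 = 3) = 0 (attained at k = 1)
  C[2][0] = min over k of (A[2][0] + B[0][0] = 9 + -2 = 7, A[2][1] + B[1][0] = -1 + 2 = 1, A[2][2] + B[2][0] = 3 + -4 = -1) = -1 (attained at k = 2)
  C[2][1] = min over k of (A[2][0] + B[0][1] = 9 + 5 = 14, A[2][1] + B[1][1] = -1 + 8 = 7, A[2][2] + B[2][1] = 3 + 4 = 7) = 7 (attained at k = 1)
  C[2][2] = min over k of (A[2][0] + B[0][2] = 9 + 10 = 19, A[2][1] + B[1][2] = -1 + 2 = 1, A[2][2] + B[2][2] = 3 + -4 = -1) = -1 (attained at k = 2)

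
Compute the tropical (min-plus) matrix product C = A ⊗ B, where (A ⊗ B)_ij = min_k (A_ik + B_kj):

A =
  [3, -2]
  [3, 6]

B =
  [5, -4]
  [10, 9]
A ⊗ B =
  [8, -1]
  [8, -1]

Apply the min-plus product entry-by-entry:
  C[0][0] = min over k of (A[0][0] + B[0][0] = 3 + 5 = 8, A[0][1] + B[1][0] = -2 + 10 = 8) = 8 (attained at k = 0)
  C[0][1] = min over k of (A[0][0] + B[0][1] = 3 + -4 = -1, A[0][1] + B[1][1] = -2 + 9 = 7) = -1 (attained at k = 0)
  C[1][0] = min over k of (A[1][0] + B[0][0] = 3 + 5 = 8, A[1][1] + B[1][0] = 6 + 10 = 16) = 8 (attained at k = 0)
  C[1][1] = min over k of (A[1][0] + B[0][1] = 3 + -4 = -1, A[1][1] + B[1][1] = 6 + 9 = 15) = -1 (attained at k = 0)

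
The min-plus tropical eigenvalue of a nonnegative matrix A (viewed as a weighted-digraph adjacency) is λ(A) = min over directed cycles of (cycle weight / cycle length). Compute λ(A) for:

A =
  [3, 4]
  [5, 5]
λ(A) = 3

Enumerate directed cycles and compute their means (weight / length). Sample:
  cycle 0 → 0: weight = 3, length = 1, mean = 3/1 ≈ 3.000
  cycle 1 → 1: weight = 5, length = 1, mean = 5/1 ≈ 5.000
  cycle 0 → 1 → 0: weight = 9, length = 2, mean = 9/2 ≈ 4.500
  cycle 1 → 0 → 1: weight = 9, length = 2, mean = 9/2 ≈ 4.500
Minimum mean = 3.000, attained e.g. along the cycle 0 → 0 with weight 3 and length 1. So λ(A) = 3/1 = 3.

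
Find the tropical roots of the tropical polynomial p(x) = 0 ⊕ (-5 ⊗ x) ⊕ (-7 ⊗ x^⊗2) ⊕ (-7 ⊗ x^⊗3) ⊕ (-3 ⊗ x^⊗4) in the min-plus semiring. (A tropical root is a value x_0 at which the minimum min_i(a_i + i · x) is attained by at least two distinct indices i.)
Roots: {-4, 0, 2, 5}

Each tropical root is a break point of the lower envelope of the lines y = a_i + i · x (there are 5 lines, with slopes 0, 1, ..., 4). Only the lines that attain the minimum somewhere contribute to roots; other lines are dominated. Here the surviving (envelope) indices are i = 4, i = 3, i = 2, i = 1, i = 0.
Intersections between consecutive envelope lines give the roots: for adjacent envelope indices i < j the intersection is x = (a_i − a_j) / (j − i). Reading off the sorted break points: {-4, 0, 2, 5}.
Verification: at each break x_0, at least two indices attain the minimum of min_i(a_i + i · x_0).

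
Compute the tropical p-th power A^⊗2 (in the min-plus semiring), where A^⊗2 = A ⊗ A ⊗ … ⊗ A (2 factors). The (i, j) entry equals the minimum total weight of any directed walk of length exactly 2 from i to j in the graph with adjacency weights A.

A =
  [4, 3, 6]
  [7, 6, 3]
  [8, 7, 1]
A^⊗2 =
  [8, 7, 6]
  [11, 10, 4]
  [9, 8, 2]

Each entry (A^⊗2)_ij equals the minimum over all length-2 walks i = v_0 → v_1 → … → v_2 = j of Σ_t A[v_t][v_{t+1}]. For example, for (i, j) = (0, 2) we minimise over 3 possible intermediate vertex sequences; the minimum is 6, attained along the walk 0 → 1 → 2.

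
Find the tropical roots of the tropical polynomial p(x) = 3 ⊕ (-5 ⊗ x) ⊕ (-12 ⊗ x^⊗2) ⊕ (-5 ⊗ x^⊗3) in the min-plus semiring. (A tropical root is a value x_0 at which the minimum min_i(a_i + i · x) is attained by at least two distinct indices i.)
Roots: {-7, 7, 8}

Each tropical root is a break point of the lower envelope of the lines y = a_i + i · x (there are 4 lines, with slopes 0, 1, ..., 3). Only the lines that attain the minimum somewhere contribute to roots; other lines are dominated. Here the surviving (envelope) indices are i = 3, i = 2, i = 1, i = 0.
Intersections between consecutive envelope lines give the roots: for adjacent envelope indices i < j the intersection is x = (a_i − a_j) / (j − i). Reading off the sorted break points: {-7, 7, 8}.
Verification: at each break x_0, at least two indices attain the minimum of min_i(a_i + i · x_0).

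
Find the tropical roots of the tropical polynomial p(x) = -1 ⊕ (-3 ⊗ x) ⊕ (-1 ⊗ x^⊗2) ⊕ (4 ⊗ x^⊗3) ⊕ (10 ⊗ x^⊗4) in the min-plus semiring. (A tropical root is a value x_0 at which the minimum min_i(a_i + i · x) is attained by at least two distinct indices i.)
Roots: {-6, -5, -2, 2}

Each tropical root is a break point of the lower envelope of the lines y = a_i + i · x (there are 5 lines, with slopes 0, 1, ..., 4). Only the lines that attain the minimum somewhere contribute to roots; other lines are dominated. Here the surviving (envelope) indices are i = 4, i = 3, i = 2, i = 1, i = 0.
Intersections between consecutive envelope lines give the roots: for adjacent envelope indices i < j the intersection is x = (a_i − a_j) / (j − i). Reading off the sorted break points: {-6, -5, -2, 2}.
Verification: at each break x_0, at least two indices attain the minimum of min_i(a_i + i · x_0).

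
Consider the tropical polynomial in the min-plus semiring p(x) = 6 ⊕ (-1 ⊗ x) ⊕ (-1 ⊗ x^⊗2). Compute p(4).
p(4) = 3

A tropical monomial a ⊗ x^⊗i evaluates to a + i · x. Evaluating each term at x = 4:
  Term 0 contributes 6 + 0 · 4 = 6
  Term 1 contributes -1 + 1 · 4 = 3
  Term 2 contributes -1 + 2 · 4 = 7
p(4) = ⊕ of these = min[6, 3, 7] = 3.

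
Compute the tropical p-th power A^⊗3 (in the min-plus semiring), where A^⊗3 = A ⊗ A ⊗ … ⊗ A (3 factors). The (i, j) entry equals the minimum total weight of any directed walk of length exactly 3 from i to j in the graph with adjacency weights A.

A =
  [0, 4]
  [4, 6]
A^⊗3 =
  [0, 4]
  [4, 8]

Each entry (A^⊗3)_ij equals the minimum over all length-3 walks i = v_0 → v_1 → … → v_3 = j of Σ_t A[v_t][v_{t+1}]. For example, for (i, j) = (0, 1) we minimise over 4 possible intermediate vertex sequences; the minimum is 4, attained along the walk 0 → 0 → 0 → 1.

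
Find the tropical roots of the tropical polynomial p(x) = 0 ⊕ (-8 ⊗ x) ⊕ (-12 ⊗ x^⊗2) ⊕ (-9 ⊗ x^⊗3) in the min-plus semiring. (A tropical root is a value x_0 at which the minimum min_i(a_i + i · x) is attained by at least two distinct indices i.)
Roots: {-3, 4, 8}

Each tropical root is a break point of the lower envelope of the lines y = a_i + i · x (there are 4 lines, with slopes 0, 1, ..., 3). Only the lines that attain the minimum somewhere contribute to roots; other lines are dominated. Here the surviving (envelope) indices are i = 3, i = 2, i = 1, i = 0.
Intersections between consecutive envelope lines give the roots: for adjacent envelope indices i < j the intersection is x = (a_i − a_j) / (j − i). Reading off the sorted break points: {-3, 4, 8}.
Verification: at each break x_0, at least two indices attain the minimum of min_i(a_i + i · x_0).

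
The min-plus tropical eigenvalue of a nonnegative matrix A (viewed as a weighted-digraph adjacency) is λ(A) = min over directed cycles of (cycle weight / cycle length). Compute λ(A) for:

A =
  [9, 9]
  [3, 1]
λ(A) = 1

Enumerate directed cycles and compute their means (weight / length). Sample:
  cycle 0 → 0: weight = 9, length = 1, mean = 9/1 ≈ 9.000
  cycle 1 → 1: weight = 1, length = 1, mean = 1/1 ≈ 1.000
  cycle 0 → 1 → 0: weight = 12, length = 2, mean = 12/2 ≈ 6.000
  cycle 1 → 0 → 1: weight = 12, length = 2, mean = 12/2 ≈ 6.000
Minimum mean = 1.000, attained e.g. along the cycle 1 → 1 with weight 1 and length 1. So λ(A) = 1/1 = 1.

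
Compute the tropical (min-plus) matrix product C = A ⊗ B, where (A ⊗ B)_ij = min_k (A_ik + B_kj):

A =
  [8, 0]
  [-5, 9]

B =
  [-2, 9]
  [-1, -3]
A ⊗ B =
  [-1, -3]
  [-7, 4]

Apply the min-plus product entry-by-entry:
  C[0][0] = min over k of (A[0][0] + B[0][0] = 8 + -2 = 6, A[0][1] + B[1][0] = 0 + -1 = -1) = -1 (attained at k = 1)
  C[0][1] = min over k of (A[0][0] + B[0][1] = 8 + 9 = 17, A[0][1] + B[1][1] = 0 + -3 = -3) = -3 (attained at k = 1)
  C[1][0] = min over k of (A[1][0] + B[0][0] = -5 + -2 = -7, A[1][1] + B[1][0] = 9 + -1 = 8) = -7 (attained at k = 0)
  C[1][1] = min over k of (A[1][0] + B[0][1] = -5 + 9 = 4, A[1][1] + B[1][1] = 9 + -3 = 6) = 4 (attained at k = 0)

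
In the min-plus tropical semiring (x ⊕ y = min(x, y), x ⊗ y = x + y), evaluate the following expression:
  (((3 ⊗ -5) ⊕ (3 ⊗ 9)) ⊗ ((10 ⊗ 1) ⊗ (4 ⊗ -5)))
(((3 ⊗ -5) ⊕ (3 ⊗ 9)) ⊗ ((10 ⊗ 1) ⊗ (4 ⊗ -5))) = 8

Expand innermost to outermost. Recall ⊕ takes the minimum of its arguments and ⊗ takes their sum. Working out the expression (((3 ⊗ -5) ⊕ (3 ⊗ 9)) ⊗ ((10 ⊗ 1) ⊗ (4 ⊗ -5))) gives 8.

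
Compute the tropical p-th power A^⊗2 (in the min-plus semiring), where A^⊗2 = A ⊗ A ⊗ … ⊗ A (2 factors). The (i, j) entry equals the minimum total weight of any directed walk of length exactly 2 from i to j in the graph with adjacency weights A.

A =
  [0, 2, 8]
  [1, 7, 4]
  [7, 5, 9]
A^⊗2 =
  [0, 2, 6]
  [1, 3, 9]
  [6, 9, 9]

Each entry (A^⊗2)_ij equals the minimum over all length-2 walks i = v_0 → v_1 → … → v_2 = j of Σ_t A[v_t][v_{t+1}]. For example, for (i, j) = (0, 2) we minimise over 3 possible intermediate vertex sequences; the minimum is 6, attained along the walk 0 → 1 → 2.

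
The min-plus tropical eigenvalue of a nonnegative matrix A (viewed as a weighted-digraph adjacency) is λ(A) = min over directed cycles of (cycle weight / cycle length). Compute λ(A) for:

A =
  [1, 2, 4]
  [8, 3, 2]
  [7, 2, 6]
λ(A) = 1

Enumerate directed cycles and compute their means (weight / length). Sample:
  cycle 0 → 0: weight = 1, length = 1, mean = 1/1 ≈ 1.000
  cycle 1 → 1: weight = 3, length = 1, mean = 3/1 ≈ 3.000
  cycle 2 → 2: weight = 6, length = 1, mean = 6/1 ≈ 6.000
  cycle 0 → 1 → 0: weight = 10, length = 2, mean = 10/2 ≈ 5.000
  cycle 0 → 2 → 0: weight = 11, length = 2, mean = 11/2 ≈ 5.500
  cycle 1 → 0 → 1: weight = 10, length = 2, mean = 10/2 ≈ 5.000
Minimum mean = 1.000, attained e.g. along the cycle 0 → 0 with weight 1 and length 1. So λ(A) = 1/1 = 1.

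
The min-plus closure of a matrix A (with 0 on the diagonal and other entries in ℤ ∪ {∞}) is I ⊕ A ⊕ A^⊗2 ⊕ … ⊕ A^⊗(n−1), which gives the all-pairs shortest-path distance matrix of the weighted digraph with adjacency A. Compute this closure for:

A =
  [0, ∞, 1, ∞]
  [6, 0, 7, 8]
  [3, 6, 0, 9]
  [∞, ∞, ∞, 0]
Closure =
  [0, 7, 1, 10]
  [6, 0, 7, 8]
  [3, 6, 0, 9]
  [∞, ∞, ∞, 0]

This is the Floyd-Warshall all-pairs shortest-path computation. For each intermediate vertex k = 0, 1, …, 3, update dist[i][j] ← min(dist[i][j], dist[i][k] + dist[k][j]). The final matrix gives, for each (i, j), the minimum total weight of any directed path from i to j (possibly empty when i = j).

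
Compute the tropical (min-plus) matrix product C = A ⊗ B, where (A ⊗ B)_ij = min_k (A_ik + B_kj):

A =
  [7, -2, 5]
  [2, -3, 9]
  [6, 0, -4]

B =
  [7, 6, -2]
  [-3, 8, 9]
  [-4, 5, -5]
A ⊗ B =
  [-5, 6, 0]
  [-6, 5, 0]
  [-8, 1, -9]

Apply the min-plus product entry-by-entry:
  C[0][0] = min over k of (A[0][0] + B[0][0] = 7 + 7 = 14, A[0][1] + B[1][0] = -2 + -3 = -5, A[0][2] + B[2][0] = 5 + -4 = 1) = -5 (attained at k = 1)
  C[0][1] = min over k of (A[0][0] + B[0][1] = 7 + 6 = 13, A[0][1] + B[1][1] = -2 + 8 = 6, A[0][2] + B[2][1] = 5 + 5 = 10) = 6 (attained at k = 1)
  C[0][2] = min over k of (A[0][0] + B[0][2] = 7 + -2 = 5, A[0][1] + B[1][2] = -2 + 9 = 7, A[0][2] + B[2][2] = 5 + -5 = 0) = 0 (attained at k = 2)
  C[1][0] = min over k of (A[1][0] + B[0][0] = 2 + 7 = 9, A[1][1] + B[1][0] = -3 + -3 = -6, A[1][2] + B[2][0] = 9 + -4 = 5) = -6 (attained at k = 1)
  C[1][1] = min over k of (A[1][0] + B[0][1] = 2 + 6 = 8, A[1][1] + B[1][1] = -3 + 8 = 5, A[1][2] + B[2][1] = 9 + 5 = 14) = 5 (attained at k = 1)
  C[1][2] = min over k of (A[1][0] + B[0][2] = 2 + -2 = 0, A[1][1] + B[1][2] = -3 + 9 = 6, A[1][2] + B[2][2] = 9 + -5 = 4) = 0 (attained at k = 0)
  C[2][0] = min over k of (A[2][0] + B[0][0] = 6 + 7 = 13, A[2][1] + B[1][0] = 0 + -3 = -3, A[2][2] + B[2][0] = -4 + -4 = -8) = -8 (attained at k = 2)
  C[2][1] = min over k of (A[2][0] + B[0][1] = 6 + 6 = 12, A[2][1] + B[1][1] = 0 + 8 = 8, A[2][2] + B[2][1] = -4 + 5 = 1) = 1 (attained at k = 2)
  C[2][2] = min over k of (A[2][0] + B[0][2] = 6 + -2 = 4, A[2][1] + B[1][2] = 0 + 9 = 9, A[2][2] + B[2][2] = -4 + -5 = -9) = -9 (attained at k = 2)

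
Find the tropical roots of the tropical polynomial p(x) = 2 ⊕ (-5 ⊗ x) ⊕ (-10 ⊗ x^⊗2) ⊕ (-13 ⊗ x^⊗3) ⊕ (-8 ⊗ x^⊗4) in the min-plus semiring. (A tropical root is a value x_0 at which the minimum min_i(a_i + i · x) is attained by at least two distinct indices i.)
Roots: {-5, 3, 5, 7}

Each tropical root is a break point of the lower envelope of the lines y = a_i + i · x (there are 5 lines, with slopes 0, 1, ..., 4). Only the lines that attain the minimum somewhere contribute to roots; other lines are dominated. Here the surviving (envelope) indices are i = 4, i = 3, i = 2, i = 1, i = 0.
Intersections between consecutive envelope lines give the roots: for adjacent envelope indices i < j the intersection is x = (a_i − a_j) / (j − i). Reading off the sorted break points: {-5, 3, 5, 7}.
Verification: at each break x_0, at least two indices attain the minimum of min_i(a_i + i · x_0).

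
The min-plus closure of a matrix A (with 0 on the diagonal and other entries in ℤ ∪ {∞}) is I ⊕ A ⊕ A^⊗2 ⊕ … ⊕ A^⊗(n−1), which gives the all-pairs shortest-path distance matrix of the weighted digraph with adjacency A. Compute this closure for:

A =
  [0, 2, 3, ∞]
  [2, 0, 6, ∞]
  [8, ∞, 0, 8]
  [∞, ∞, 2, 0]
Closure =
  [0, 2, 3, 11]
  [2, 0, 5, 13]
  [8, 10, 0, 8]
  [10, 12, 2, 0]

This is the Floyd-Warshall all-pairs shortest-path computation. For each intermediate vertex k = 0, 1, …, 3, update dist[i][j] ← min(dist[i][j], dist[i][k] + dist[k][j]). The final matrix gives, for each (i, j), the minimum total weight of any directed path from i to j (possibly empty when i = j).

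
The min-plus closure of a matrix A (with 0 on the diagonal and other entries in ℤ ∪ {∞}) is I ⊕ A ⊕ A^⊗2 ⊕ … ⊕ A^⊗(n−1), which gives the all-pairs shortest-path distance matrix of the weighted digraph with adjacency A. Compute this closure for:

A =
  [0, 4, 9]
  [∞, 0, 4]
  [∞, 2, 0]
Closure =
  [0, 4, 8]
  [∞, 0, 4]
  [∞, 2, 0]

This is the Floyd-Warshall all-pairs shortest-path computation. For each intermediate vertex k = 0, 1, …, 2, update dist[i][j] ← min(dist[i][j], dist[i][k] + dist[k][j]). The final matrix gives, for each (i, j), the minimum total weight of any directed path from i to j (possibly empty when i = j).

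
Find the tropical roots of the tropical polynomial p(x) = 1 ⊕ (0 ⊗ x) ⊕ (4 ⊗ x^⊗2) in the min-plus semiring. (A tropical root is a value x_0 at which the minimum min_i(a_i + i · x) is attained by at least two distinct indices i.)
Roots: {-4, 1}

Each tropical root is a break point of the lower envelope of the lines y = a_i + i · x (there are 3 lines, with slopes 0, 1, ..., 2). Only the lines that attain the minimum somewhere contribute to roots; other lines are dominated. Here the surviving (envelope) indices are i = 2, i = 1, i = 0.
Intersections between consecutive envelope lines give the roots: for adjacent envelope indices i < j the intersection is x = (a_i − a_j) / (j − i). Reading off the sorted break points: {-4, 1}.
Verification: at each break x_0, at least two indices attain the minimum of min_i(a_i + i · x_0).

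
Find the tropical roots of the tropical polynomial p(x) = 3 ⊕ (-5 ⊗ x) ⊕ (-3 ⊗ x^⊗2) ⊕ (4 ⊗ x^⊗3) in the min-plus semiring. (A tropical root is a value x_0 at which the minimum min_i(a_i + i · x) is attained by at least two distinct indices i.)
Roots: {-7, -2, 8}

Each tropical root is a break point of the lower envelope of the lines y = a_i + i · x (there are 4 lines, with slopes 0, 1, ..., 3). Only the lines that attain the minimum somewhere contribute to roots; other lines are dominated. Here the surviving (envelope) indices are i = 3, i = 2, i = 1, i = 0.
Intersections between consecutive envelope lines give the roots: for adjacent envelope indices i < j the intersection is x = (a_i − a_j) / (j − i). Reading off the sorted break points: {-7, -2, 8}.
Verification: at each break x_0, at least two indices attain the minimum of min_i(a_i + i · x_0).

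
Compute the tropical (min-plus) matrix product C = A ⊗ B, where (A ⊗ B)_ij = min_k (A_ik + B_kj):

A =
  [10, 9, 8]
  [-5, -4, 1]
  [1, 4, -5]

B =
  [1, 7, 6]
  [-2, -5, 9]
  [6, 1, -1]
A ⊗ B =
  [7, 4, 7]
  [-6, -9, 0]
  [1, -4, -6]

Apply the min-plus product entry-by-entry:
  C[0][0] = min over k of (A[0][0] + B[0][0] = 10 + 1 = 11, A[0][1] + B[1][0] = 9 + -2 = 7, A[0][2] + B[2][0] = 8 + 6 = 14) = 7 (attained at k = 1)
  C[0][1] = min over k of (A[0][0] + B[0][1] = 10 + 7 = 17, A[0][1] + B[1][1] = 9 + -5 = 4, A[0][2] + B[2][1] = 8 + 1 = 9) = 4 (attained at k = 1)
  C[0][2] = min over k of (A[0][0] + B[0][2] = 10 + 6 = 16, A[0][1] + B[1][2] = 9 + 9 = 18, A[0][2] + B[2][2] = 8 + -1 = 7) = 7 (attained at k = 2)
  C[1][0] = min over k of (A[1][0] + B[0][0] = -5 + 1 = -4, A[1][1] + B[1][0] = -4 + -2 = -6, A[1][2] + B[2][0] = 1 + 6 = 7) = -6 (attained at k = 1)
  C[1][1] = min over k of (A[1][0] + B[0][1] = -5 + 7 = 2, A[1][1] + B[1][1] = -4 + -5 = -9, A[1][2] + B[2][1] = 1 + 1 = 2) = -9 (attained at k = 1)
  C[1][2] = min over k of (A[1][0] + B[0][2] = -5 + 6 = 1, A[1][1] + B[1][2] = -4 + 9 = 5, A[1][2] + B[2][2] = 1 + -1 = 0) = 0 (attained at k = 2)
  C[2][0] = min over k of (A[2][0] + B[0][0] = 1 + 1 = 2, A[2][1] + B[1][0] = 4 + -2 = 2, A[2][2] + B[2][0] = -5 + 6 = 1) = 1 (attained at k = 2)
  C[2][1] = min over k of (A[2][0] + B[0][1] = 1 + 7 = 8, A[2][1] + B[1][1] = 4 + -5 = -1, A[2][2] + B[2][1] = -5 + 1 = -4) = -4 (attained at k = 2)
  C[2][2] = min over k of (A[2][0] + B[0][2] = 1 + 6 = 7, A[2][1] + B[1][2] = 4 + 9 = 13, A[2][2] + B[2][2] = -5 + -1 = -6) = -6 (attained at k = 2)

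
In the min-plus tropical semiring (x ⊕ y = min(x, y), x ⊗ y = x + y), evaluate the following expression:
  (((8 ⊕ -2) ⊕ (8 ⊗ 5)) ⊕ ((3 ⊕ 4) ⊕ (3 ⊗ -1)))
(((8 ⊕ -2) ⊕ (8 ⊗ 5)) ⊕ ((3 ⊕ 4) ⊕ (3 ⊗ -1))) = -2

Expand innermost to outermost. Recall ⊕ takes the minimum of its arguments and ⊗ takes their sum. Working out the expression (((8 ⊕ -2) ⊕ (8 ⊗ 5)) ⊕ ((3 ⊕ 4) ⊕ (3 ⊗ -1))) gives -2.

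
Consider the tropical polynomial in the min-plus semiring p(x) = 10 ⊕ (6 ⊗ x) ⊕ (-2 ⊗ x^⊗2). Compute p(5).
p(5) = 8

A tropical monomial a ⊗ x^⊗i evaluates to a + i · x. Evaluating each term at x = 5:
  Term 0 contributes 10 + 0 · 5 = 10
  Term 1 contributes 6 + 1 · 5 = 11
  Term 2 contributes -2 + 2 · 5 = 8
p(5) = ⊕ of these = min[10, 11, 8] = 8.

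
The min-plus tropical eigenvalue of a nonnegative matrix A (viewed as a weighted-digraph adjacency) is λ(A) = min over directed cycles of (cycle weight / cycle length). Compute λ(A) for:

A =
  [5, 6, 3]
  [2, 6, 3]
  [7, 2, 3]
λ(A) = 7/3

Enumerate directed cycles and compute their means (weight / length). Sample:
  cycle 0 → 0: weight = 5, length = 1, mean = 5/1 ≈ 5.000
  cycle 1 → 1: weight = 6, length = 1, mean = 6/1 ≈ 6.000
  cycle 2 → 2: weight = 3, length = 1, mean = 3/1 ≈ 3.000
  cycle 0 → 1 → 0: weight = 8, length = 2, mean = 8/2 ≈ 4.000
  cycle 0 → 2 → 0: weight = 10, length = 2, mean = 10/2 ≈ 5.000
  cycle 1 → 0 → 1: weight = 8, length = 2, mean = 8/2 ≈ 4.000
Minimum mean = 2.333, attained e.g. along the cycle 0 → 2 → 1 → 0 with weight 7 and length 3. So λ(A) = 7/3 = 7/3.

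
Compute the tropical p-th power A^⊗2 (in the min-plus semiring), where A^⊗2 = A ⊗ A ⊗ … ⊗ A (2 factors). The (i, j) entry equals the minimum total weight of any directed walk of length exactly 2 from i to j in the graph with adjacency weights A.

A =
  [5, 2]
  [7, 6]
A^⊗2 =
  [9, 7]
  [12, 9]

Each entry (A^⊗2)_ij equals the minimum over all length-2 walks i = v_0 → v_1 → … → v_2 = j of Σ_t A[v_t][v_{t+1}]. For example, for (i, j) = (0, 1) we minimise over 2 possible intermediate vertex sequences; the minimum is 7, attained along the walk 0 → 0 → 1.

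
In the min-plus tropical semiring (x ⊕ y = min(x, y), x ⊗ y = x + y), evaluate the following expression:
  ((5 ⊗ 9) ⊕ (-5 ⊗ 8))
((5 ⊗ 9) ⊕ (-5 ⊗ 8)) = 3

Expand innermost to outermost. Recall ⊕ takes the minimum of its arguments and ⊗ takes their sum. Working out the expression ((5 ⊗ 9) ⊕ (-5 ⊗ 8)) gives 3.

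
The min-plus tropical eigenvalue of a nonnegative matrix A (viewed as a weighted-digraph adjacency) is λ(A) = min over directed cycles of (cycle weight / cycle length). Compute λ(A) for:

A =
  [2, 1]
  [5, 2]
λ(A) = 2

Enumerate directed cycles and compute their means (weight / length). Sample:
  cycle 0 → 0: weight = 2, length = 1, mean = 2/1 ≈ 2.000
  cycle 1 → 1: weight = 2, length = 1, mean = 2/1 ≈ 2.000
  cycle 0 → 1 → 0: weight = 6, length = 2, mean = 6/2 ≈ 3.000
  cycle 1 → 0 → 1: weight = 6, length = 2, mean = 6/2 ≈ 3.000
Minimum mean = 2.000, attained e.g. along the cycle 0 → 0 with weight 2 and length 1. So λ(A) = 2/1 = 2.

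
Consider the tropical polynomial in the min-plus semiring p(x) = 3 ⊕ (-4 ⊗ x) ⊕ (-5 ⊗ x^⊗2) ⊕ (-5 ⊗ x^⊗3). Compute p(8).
p(8) = 3

A tropical monomial a ⊗ x^⊗i evaluates to a + i · x. Evaluating each term at x = 8:
  Term 0 contributes 3 + 0 · 8 = 3
  Term 1 contributes -4 + 1 · 8 = 4
  Term 2 contributes -5 + 2 · 8 = 11
  Term 3 contributes -5 + 3 · 8 = 19
p(8) = ⊕ of these = min[3, 4, 11, 19] = 3.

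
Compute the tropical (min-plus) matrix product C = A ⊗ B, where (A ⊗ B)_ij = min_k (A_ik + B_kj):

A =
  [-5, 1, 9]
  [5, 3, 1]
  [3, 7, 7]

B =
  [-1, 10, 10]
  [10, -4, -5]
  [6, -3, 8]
A ⊗ B =
  [-6, -3, -4]
  [4, -2, -2]
  [2, 3, 2]

Apply the min-plus product entry-by-entry:
  C[0][0] = min over k of (A[0][0] + B[0][0] = -5 + -1 = -6, A[0][1] + B[1][0] = 1 + 10 = 11, A[0][2] + B[2][0] = 9 + 6 = 15) = -6 (attained at k = 0)
  C[0][1] = min over k of (A[0][0] + B[0][1] = -5 + 10 = 5, A[0][1] + B[1][1] = 1 + -4 = -3, A[0][2] + B[2][1] = 9 + -3 = 6) = -3 (attained at k = 1)
  C[0][2] = min over k of (A[0][0] + B[0][2] = -5 + 10 = 5, A[0][1] + B[1][2] = 1 + -5 = -4, A[0][2] + B[2][2] = 9 + 8 = 17) = -4 (attained at k = 1)
  C[1][0] = min over k of (A[1][0] + B[0][0] = 5 + -1 = 4, A[1][1] + B[1][0] = 3 + 10 = 13, A[1][2] + B[2][0] = 1 + 6 = 7) = 4 (attained at k = 0)
  C[1][1] = min over k of (A[1][0] + B[0][1] = 5 + 10 = 15, A[1][1] + B[1][1] = 3 + -4 = -1, A[1][2] + B[2][1] = 1 + -3 = -2) = -2 (attained at k = 2)
  C[1][2] = min over k of (A[1][0] + B[0][2] = 5 + 10 = 15, A[1][1] + B[1][2] = 3 + -5 = -2, A[1][2] + B[2][2] = 1 + 8 = 9) = -2 (attained at k = 1)
  C[2][0] = min over k of (A[2][0] + B[0][0] = 3 + -1 = 2, A[2][1] + B[1][0] = 7 + 10 = 17, A[2][2] + B[2][0] = 7 + 6 = 13) = 2 (attained at k = 0)
  C[2][1] = min over k of (A[2][0] + B[0][1] = 3 + 10 = 13, A[2][1] + B[1][1] = 7 + -4 = 3, A[2][2] + B[2][1] = 7 + -3 = 4) = 3 (attained at k = 1)
  C[2][2] = min over k of (A[2][0] + B[0][2] = 3 + 10 = 13, A[2][1] + B[1][2] = 7 + -5 = 2, A[2][2] + B[2][2] = 7 + 8 = 15) = 2 (attained at k = 1)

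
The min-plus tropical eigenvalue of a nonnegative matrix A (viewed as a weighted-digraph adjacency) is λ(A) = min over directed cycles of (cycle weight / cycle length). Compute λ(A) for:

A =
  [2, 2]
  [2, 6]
λ(A) = 2

Enumerate directed cycles and compute their means (weight / length). Sample:
  cycle 0 → 0: weight = 2, length = 1, mean = 2/1 ≈ 2.000
  cycle 1 → 1: weight = 6, length = 1, mean = 6/1 ≈ 6.000
  cycle 0 → 1 → 0: weight = 4, length = 2, mean = 4/2 ≈ 2.000
  cycle 1 → 0 → 1: weight = 4, length = 2, mean = 4/2 ≈ 2.000
Minimum mean = 2.000, attained e.g. along the cycle 0 → 0 with weight 2 and length 1. So λ(A) = 2/1 = 2.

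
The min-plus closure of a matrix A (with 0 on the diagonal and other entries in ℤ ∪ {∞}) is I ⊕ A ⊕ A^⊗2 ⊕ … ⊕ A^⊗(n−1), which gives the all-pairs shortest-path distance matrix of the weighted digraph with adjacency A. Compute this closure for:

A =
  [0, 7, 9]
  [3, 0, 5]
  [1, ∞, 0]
Closure =
  [0, 7, 9]
  [3, 0, 5]
  [1, 8, 0]

This is the Floyd-Warshall all-pairs shortest-path computation. For each intermediate vertex k = 0, 1, …, 2, update dist[i][j] ← min(dist[i][j], dist[i][k] + dist[k][j]). The final matrix gives, for each (i, j), the minimum total weight of any directed path from i to j (possibly empty when i = j).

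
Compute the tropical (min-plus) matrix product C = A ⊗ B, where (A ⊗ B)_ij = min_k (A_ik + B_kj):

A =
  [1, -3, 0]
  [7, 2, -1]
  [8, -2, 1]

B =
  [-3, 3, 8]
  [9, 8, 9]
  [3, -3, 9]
A ⊗ B =
  [-2, -3, 6]
  [2, -4, 8]
  [4, -2, 7]

Apply the min-plus product entry-by-entry:
  C[0][0] = min over k of (A[0][0] + B[0][0] = 1 + -3 = -2, A[0][1] + B[1][0] = -3 + 9 = 6, A[0][2] + B[2][0] = 0 + 3 = 3) = -2 (attained at k = 0)
  C[0][1] = min over k of (A[0][0] + B[0][1] = 1 + 3 = 4, A[0][1] + B[1][1] = -3 + 8 = 5, A[0][2] + B[2][1] = 0 + -3 = -3) = -3 (attained at k = 2)
  C[0][2] = min over k of (A[0][0] + B[0][2] = 1 + 8 = 9, A[0][1] + B[1][2] = -3 + 9 = 6, A[0][2] + B[2][2] = 0 + 9 = 9) = 6 (attained at k = 1)
  C[1][0] = min over k of (A[1][0] + B[0][0] = 7 + -3 = 4, A[1][1] + B[1][0] = 2 + 9 = 11, A[1][2] + B[2][0] = -1 + 3 = 2) = 2 (attained at k = 2)
  C[1][1] = min over k of (A[1][0] + B[0][1] = 7 + 3 = 10, A[1][1] + B[1][1] = 2 + 8 = 10, A[1][2] + B[2][1] = -1 + -3 = -4) = -4 (attained at k = 2)
  C[1][2] = min over k of (A[1][0] + B[0][2] = 7 + 8 = 15, A[1][1] + B[1][2] = 2 + 9 = 11, A[1][2] + B[2][2] = -1 + 9 = 8) = 8 (attained at k = 2)
  C[2][0] = min over k of (A[2][0] + B[0][0] = 8 + -3 = 5, A[2][1] + B[1][0] = -2 + 9 = 7, A[2][2] + B[2][0] = 1 + 3 = 4) = 4 (attained at k = 2)
  C[2][1] = min over k of (A[2][0] + B[0][1] = 8 + 3 = 11, A[2][1] + B[1][1] = -2 + 8 = 6, A[2][2] + B[2][1] = 1 + -3 = -2) = -2 (attained at k = 2)
  C[2][2] = min over k of (A[2][0] + B[0][2] = 8 + 8 = 16, A[2][1] + B[1][2] = -2 + 9 = 7, A[2][2] + B[2][2] = 1 + 9 = 10) = 7 (attained at k = 1)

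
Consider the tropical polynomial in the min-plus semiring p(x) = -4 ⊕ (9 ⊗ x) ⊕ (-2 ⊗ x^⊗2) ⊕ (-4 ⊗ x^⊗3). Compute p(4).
p(4) = -4

A tropical monomial a ⊗ x^⊗i evaluates to a + i · x. Evaluating each term at x = 4:
  Term 0 contributes -4 + 0 · 4 = -4
  Term 1 contributes 9 + 1 · 4 = 13
  Term 2 contributes -2 + 2 · 4 = 6
  Term 3 contributes -4 + 3 · 4 = 8
p(4) = ⊕ of these = min[-4, 13, 6, 8] = -4.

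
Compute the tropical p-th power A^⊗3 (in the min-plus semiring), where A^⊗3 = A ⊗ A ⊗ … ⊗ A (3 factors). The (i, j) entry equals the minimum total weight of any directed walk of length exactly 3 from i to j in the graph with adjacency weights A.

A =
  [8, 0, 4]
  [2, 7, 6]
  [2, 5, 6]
A^⊗3 =
  [8, 2, 6]
  [4, 8, 8]
  [4, 7, 8]

Each entry (A^⊗3)_ij equals the minimum over all length-3 walks i = v_0 → v_1 → … → v_3 = j of Σ_t A[v_t][v_{t+1}]. For example, for (i, j) = (0, 2) we minimise over 9 possible intermediate vertex sequences; the minimum is 6, attained along the walk 0 → 1 → 0 → 2.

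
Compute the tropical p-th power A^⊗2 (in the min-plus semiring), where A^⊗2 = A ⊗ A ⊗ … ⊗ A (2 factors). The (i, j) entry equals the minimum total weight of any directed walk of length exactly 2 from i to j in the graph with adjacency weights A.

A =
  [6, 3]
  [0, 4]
A^⊗2 =
  [3, 7]
  [4, 3]

Each entry (A^⊗2)_ij equals the minimum over all length-2 walks i = v_0 → v_1 → … → v_2 = j of Σ_t A[v_t][v_{t+1}]. For example, for (i, j) = (0, 1) we minimise over 2 possible intermediate vertex sequences; the minimum is 7, attained along the walk 0 → 1 → 1.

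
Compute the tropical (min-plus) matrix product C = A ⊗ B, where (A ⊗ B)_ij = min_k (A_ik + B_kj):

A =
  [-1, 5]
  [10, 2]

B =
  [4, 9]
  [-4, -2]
A ⊗ B =
  [1, 3]
  [-2, 0]

Apply the min-plus product entry-by-entry:
  C[0][0] = min over k of (A[0][0] + B[0][0] = -1 + 4 = 3, A[0][1] + B[1][0] = 5 + -4 = 1) = 1 (attained at k = 1)
  C[0][1] = min over k of (A[0][0] + B[0][1] = -1 + 9 = 8, A[0][1] + B[1][1] = 5 + -2 = 3) = 3 (attained at k = 1)
  C[1][0] = min over k of (A[1][0] + B[0][0] = 10 + 4 = 14, A[1][1] + B[1][0] = 2 + -4 = -2) = -2 (attained at k = 1)
  C[1][1] = min over k of (A[1][0] + B[0][1] = 10 + 9 = 19, A[1][1] + B[1][1] = 2 + -2 = 0) = 0 (attained at k = 1)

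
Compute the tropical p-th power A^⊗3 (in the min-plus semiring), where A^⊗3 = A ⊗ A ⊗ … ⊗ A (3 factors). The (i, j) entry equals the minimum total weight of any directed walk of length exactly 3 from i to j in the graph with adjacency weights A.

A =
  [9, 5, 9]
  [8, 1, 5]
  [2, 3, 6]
A^⊗3 =
  [12, 7, 11]
  [8, 3, 7]
  [10, 5, 9]

Each entry (A^⊗3)_ij equals the minimum over all length-3 walks i = v_0 → v_1 → … → v_3 = j of Σ_t A[v_t][v_{t+1}]. For example, for (i, j) = (0, 2) we minimise over 9 possible intermediate vertex sequences; the minimum is 11, attained along the walk 0 → 1 → 1 → 2.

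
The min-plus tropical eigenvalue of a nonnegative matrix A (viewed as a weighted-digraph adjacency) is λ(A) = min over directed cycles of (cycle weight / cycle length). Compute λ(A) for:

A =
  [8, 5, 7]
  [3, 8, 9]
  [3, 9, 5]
λ(A) = 4

Enumerate directed cycles and compute their means (weight / length). Sample:
  cycle 0 → 0: weight = 8, length = 1, mean = 8/1 ≈ 8.000
  cycle 1 → 1: weight = 8, length = 1, mean = 8/1 ≈ 8.000
  cycle 2 → 2: weight = 5, length = 1, mean = 5/1 ≈ 5.000
  cycle 0 → 1 → 0: weight = 8, length = 2, mean = 8/2 ≈ 4.000
  cycle 0 → 2 → 0: weight = 10, length = 2, mean = 10/2 ≈ 5.000
  cycle 1 → 0 → 1: weight = 8, length = 2, mean = 8/2 ≈ 4.000
Minimum mean = 4.000, attained e.g. along the cycle 0 → 1 → 0 with weight 8 and length 2. So λ(A) = 8/2 = 4.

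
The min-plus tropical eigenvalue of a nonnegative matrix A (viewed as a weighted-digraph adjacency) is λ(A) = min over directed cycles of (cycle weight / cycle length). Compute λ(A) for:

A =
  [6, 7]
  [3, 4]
λ(A) = 4

Enumerate directed cycles and compute their means (weight / length). Sample:
  cycle 0 → 0: weight = 6, length = 1, mean = 6/1 ≈ 6.000
  cycle 1 → 1: weight = 4, length = 1, mean = 4/1 ≈ 4.000
  cycle 0 → 1 → 0: weight = 10, length = 2, mean = 10/2 ≈ 5.000
  cycle 1 → 0 → 1: weight = 10, length = 2, mean = 10/2 ≈ 5.000
Minimum mean = 4.000, attained e.g. along the cycle 1 → 1 with weight 4 and length 1. So λ(A) = 4/1 = 4.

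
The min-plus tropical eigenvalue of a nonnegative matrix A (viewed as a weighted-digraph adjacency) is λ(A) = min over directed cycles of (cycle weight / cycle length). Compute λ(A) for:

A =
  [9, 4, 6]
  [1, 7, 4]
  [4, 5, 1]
λ(A) = 1

Enumerate directed cycles and compute their means (weight / length). Sample:
  cycle 0 → 0: weight = 9, length = 1, mean = 9/1 ≈ 9.000
  cycle 1 → 1: weight = 7, length = 1, mean = 7/1 ≈ 7.000
  cycle 2 → 2: weight = 1, length = 1, mean = 1/1 ≈ 1.000
  cycle 0 → 1 → 0: weight = 5, length = 2, mean = 5/2 ≈ 2.500
  cycle 0 → 2 → 0: weight = 10, length = 2, mean = 10/2 ≈ 5.000
  cycle 1 → 0 → 1: weight = 5, length = 2, mean = 5/2 ≈ 2.500
Minimum mean = 1.000, attained e.g. along the cycle 2 → 2 with weight 1 and length 1. So λ(A) = 1/1 = 1.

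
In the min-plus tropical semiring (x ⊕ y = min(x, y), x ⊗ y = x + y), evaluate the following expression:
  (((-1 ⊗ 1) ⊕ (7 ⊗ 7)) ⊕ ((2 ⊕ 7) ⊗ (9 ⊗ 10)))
(((-1 ⊗ 1) ⊕ (7 ⊗ 7)) ⊕ ((2 ⊕ 7) ⊗ (9 ⊗ 10))) = 0

Expand innermost to outermost. Recall ⊕ takes the minimum of its arguments and ⊗ takes their sum. Working out the expression (((-1 ⊗ 1) ⊕ (7 ⊗ 7)) ⊕ ((2 ⊕ 7) ⊗ (9 ⊗ 10))) gives 0.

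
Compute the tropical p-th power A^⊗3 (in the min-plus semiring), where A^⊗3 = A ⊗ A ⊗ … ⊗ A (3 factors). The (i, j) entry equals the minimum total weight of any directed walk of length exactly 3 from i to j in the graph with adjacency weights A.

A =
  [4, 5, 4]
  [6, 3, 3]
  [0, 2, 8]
A^⊗3 =
  [8, 9, 8]
  [6, 8, 7]
  [4, 6, 8]

Each entry (A^⊗3)_ij equals the minimum over all length-3 walks i = v_0 → v_1 → … → v_3 = j of Σ_t A[v_t][v_{t+1}]. For example, for (i, j) = (0, 2) we minimise over 9 possible intermediate vertex sequences; the minimum is 8, attained along the walk 0 → 2 → 0 → 2.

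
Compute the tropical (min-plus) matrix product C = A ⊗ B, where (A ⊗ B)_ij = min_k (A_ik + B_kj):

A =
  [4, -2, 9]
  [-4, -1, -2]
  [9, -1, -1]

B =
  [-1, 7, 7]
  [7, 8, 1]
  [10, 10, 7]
A ⊗ B =
  [3, 6, -1]
  [-5, 3, 0]
  [6, 7, 0]

Apply the min-plus product entry-by-entry:
  C[0][0] = min over k of (A[0][0] + B[0][0] = 4 + -1 = 3, A[0][1] + B[1][0] = -2 + 7 = 5, A[0][2] + B[2][0] = 9 + 10 = 19) = 3 (attained at k = 0)
  C[0][1] = min over k of (A[0][0] + B[0][1] = 4 + 7 = 11, A[0][1] + B[1][1] = -2 + 8 = 6, A[0][2] + B[2][1] = 9 + 10 = 19) = 6 (attained at k = 1)
  C[0][2] = min over k of (A[0][0] + B[0][2] = 4 + 7 = 11, A[0][1] + B[1][2] = -2 + 1 = -1, A[0][2] + B[2][2] = 9 + 7 = 16) = -1 (attained at k = 1)
  C[1][0] = min over k of (A[1][0] + B[0][0] = -4 + -1 = -5, A[1][1] + B[1][0] = -1 + 7 = 6, A[1][2] + B[2][0] = -2 + 10 = 8) = -5 (attained at k = 0)
  C[1][1] = min over k of (A[1][0] + B[0][1] = -4 + 7 = 3, A[1][1] + B[1][1] = -1 + 8 = 7, A[1][2] + B[2][1] = -2 + 10 = 8) = 3 (attained at k = 0)
  C[1][2] = min over k of (A[1][0] + B[0][2] = -4 + 7 = 3, A[1][1] + B[1][2] = -1 + 1 = 0, A[1][2] + B[2][2] = -2 + 7 = 5) = 0 (attained at k = 1)
  C[2][0] = min over k of (A[2][0] + B[0][0] = 9 + -1 = 8, A[2][1] + B[1][0] = -1 + 7 = 6, A[2][2] + B[2][0] = -1 + 10 = 9) = 6 (attained at k = 1)
  C[2][1] = min over k of (A[2][0] + B[0][1] = 9 + 7 = 16, A[2][1] + B[1][1] = -1 + 8 = 7, A[2][2] + B[2][1] = -1 + 10 = 9) = 7 (attained at k = 1)
  C[2][2] = min over k of (A[2][0] + B[0][2] = 9 + 7 = 16, A[2][1] + B[1][2] = -1 + 1 = 0, A[2][2] + B[2][2] = -1 + 7 = 6) = 0 (attained at k = 1)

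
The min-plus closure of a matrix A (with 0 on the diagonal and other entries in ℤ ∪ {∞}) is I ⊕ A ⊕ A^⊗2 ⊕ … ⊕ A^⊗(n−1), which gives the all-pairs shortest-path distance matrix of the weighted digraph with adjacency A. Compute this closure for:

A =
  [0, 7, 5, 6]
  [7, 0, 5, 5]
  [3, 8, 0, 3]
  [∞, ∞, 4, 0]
Closure =
  [0, 7, 5, 6]
  [7, 0, 5, 5]
  [3, 8, 0, 3]
  [7, 12, 4, 0]

This is the Floyd-Warshall all-pairs shortest-path computation. For each intermediate vertex k = 0, 1, …, 3, update dist[i][j] ← min(dist[i][j], dist[i][k] + dist[k][j]). The final matrix gives, for each (i, j), the minimum total weight of any directed path from i to j (possibly empty when i = j).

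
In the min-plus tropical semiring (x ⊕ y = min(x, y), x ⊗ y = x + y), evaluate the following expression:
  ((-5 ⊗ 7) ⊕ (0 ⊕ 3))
((-5 ⊗ 7) ⊕ (0 ⊕ 3)) = 0

Expand innermost to outermost. Recall ⊕ takes the minimum of its arguments and ⊗ takes their sum. Working out the expression ((-5 ⊗ 7) ⊕ (0 ⊕ 3)) gives 0.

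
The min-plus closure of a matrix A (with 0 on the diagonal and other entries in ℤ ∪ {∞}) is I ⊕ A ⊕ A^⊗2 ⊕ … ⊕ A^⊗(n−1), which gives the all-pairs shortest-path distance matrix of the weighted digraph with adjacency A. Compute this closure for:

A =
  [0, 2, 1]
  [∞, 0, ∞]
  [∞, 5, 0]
Closure =
  [0, 2, 1]
  [∞, 0, ∞]
  [∞, 5, 0]

This is the Floyd-Warshall all-pairs shortest-path computation. For each intermediate vertex k = 0, 1, …, 2, update dist[i][j] ← min(dist[i][j], dist[i][k] + dist[k][j]). The final matrix gives, for each (i, j), the minimum total weight of any directed path from i to j (possibly empty when i = j).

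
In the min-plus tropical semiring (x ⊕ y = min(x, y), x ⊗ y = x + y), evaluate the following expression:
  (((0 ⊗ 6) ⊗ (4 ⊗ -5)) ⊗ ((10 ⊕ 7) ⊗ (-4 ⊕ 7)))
(((0 ⊗ 6) ⊗ (4 ⊗ -5)) ⊗ ((10 ⊕ 7) ⊗ (-4 ⊕ 7))) = 8

Expand innermost to outermost. Recall ⊕ takes the minimum of its arguments and ⊗ takes their sum. Working out the expression (((0 ⊗ 6) ⊗ (4 ⊗ -5)) ⊗ ((10 ⊕ 7) ⊗ (-4 ⊕ 7))) gives 8.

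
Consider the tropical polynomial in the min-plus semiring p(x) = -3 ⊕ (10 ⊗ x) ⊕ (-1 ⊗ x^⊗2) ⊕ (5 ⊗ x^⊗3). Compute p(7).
p(7) = -3

A tropical monomial a ⊗ x^⊗i evaluates to a + i · x. Evaluating each term at x = 7:
  Term 0 contributes -3 + 0 · 7 = -3
  Term 1 contributes 10 + 1 · 7 = 17
  Term 2 contributes -1 + 2 · 7 = 13
  Term 3 contributes 5 + 3 · 7 = 26
p(7) = ⊕ of these = min[-3, 17, 13, 26] = -3.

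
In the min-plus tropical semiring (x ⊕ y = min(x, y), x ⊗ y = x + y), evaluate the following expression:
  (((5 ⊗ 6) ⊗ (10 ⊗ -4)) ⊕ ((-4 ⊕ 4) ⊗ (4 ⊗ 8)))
(((5 ⊗ 6) ⊗ (10 ⊗ -4)) ⊕ ((-4 ⊕ 4) ⊗ (4 ⊗ 8))) = 8

Expand innermost to outermost. Recall ⊕ takes the minimum of its arguments and ⊗ takes their sum. Working out the expression (((5 ⊗ 6) ⊗ (10 ⊗ -4)) ⊕ ((-4 ⊕ 4) ⊗ (4 ⊗ 8))) gives 8.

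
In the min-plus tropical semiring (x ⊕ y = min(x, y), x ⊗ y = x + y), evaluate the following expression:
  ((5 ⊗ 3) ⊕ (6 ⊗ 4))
((5 ⊗ 3) ⊕ (6 ⊗ 4)) = 8

Expand innermost to outermost. Recall ⊕ takes the minimum of its arguments and ⊗ takes their sum. Working out the expression ((5 ⊗ 3) ⊕ (6 ⊗ 4)) gives 8.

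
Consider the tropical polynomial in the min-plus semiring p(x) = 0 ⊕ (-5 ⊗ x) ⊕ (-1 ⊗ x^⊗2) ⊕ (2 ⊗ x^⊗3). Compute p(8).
p(8) = 0

A tropical monomial a ⊗ x^⊗i evaluates to a + i · x. Evaluating each term at x = 8:
  Term 0 contributes 0 + 0 · 8 = 0
  Term 1 contributes -5 + 1 · 8 = 3
  Term 2 contributes -1 + 2 · 8 = 15
  Term 3 contributes 2 + 3 · 8 = 26
p(8) = ⊕ of these = min[0, 3, 15, 26] = 0.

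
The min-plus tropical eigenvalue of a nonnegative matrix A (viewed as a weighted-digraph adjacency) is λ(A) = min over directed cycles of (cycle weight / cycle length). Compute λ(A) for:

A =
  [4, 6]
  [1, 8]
λ(A) = 7/2

Enumerate directed cycles and compute their means (weight / length). Sample:
  cycle 0 → 0: weight = 4, length = 1, mean = 4/1 ≈ 4.000
  cycle 1 → 1: weight = 8, length = 1, mean = 8/1 ≈ 8.000
  cycle 0 → 1 → 0: weight = 7, length = 2, mean = 7/2 ≈ 3.500
  cycle 1 → 0 → 1: weight = 7, length = 2, mean = 7/2 ≈ 3.500
Minimum mean = 3.500, attained e.g. along the cycle 0 → 1 → 0 with weight 7 and length 2. So λ(A) = 7/2 = 7/2.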